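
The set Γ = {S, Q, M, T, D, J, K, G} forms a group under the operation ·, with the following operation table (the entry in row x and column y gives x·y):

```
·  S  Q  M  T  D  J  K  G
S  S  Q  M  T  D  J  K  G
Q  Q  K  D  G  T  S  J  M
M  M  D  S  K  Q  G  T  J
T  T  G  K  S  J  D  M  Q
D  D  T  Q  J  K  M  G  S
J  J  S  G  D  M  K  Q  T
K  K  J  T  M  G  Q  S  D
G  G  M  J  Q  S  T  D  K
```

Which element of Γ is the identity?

The identity e satisfies e·x = x for all x, so its row in the table reproduces the column headers.
Row S reads: S, Q, M, T, D, J, K, G — exactly the header order. So S is the identity.
(Structurally, Γ here is isomorphic to Z_2 x Z_4.)

S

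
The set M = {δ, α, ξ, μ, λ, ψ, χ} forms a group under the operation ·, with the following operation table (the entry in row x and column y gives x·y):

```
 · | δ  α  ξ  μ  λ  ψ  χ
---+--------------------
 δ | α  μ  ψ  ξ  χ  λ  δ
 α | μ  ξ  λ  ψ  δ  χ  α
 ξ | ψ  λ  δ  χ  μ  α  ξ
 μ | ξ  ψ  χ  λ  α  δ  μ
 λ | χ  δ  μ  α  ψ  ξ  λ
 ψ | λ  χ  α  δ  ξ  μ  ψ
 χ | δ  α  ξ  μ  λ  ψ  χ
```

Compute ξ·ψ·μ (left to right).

ψ

ξ·ψ = α
α·μ = ψ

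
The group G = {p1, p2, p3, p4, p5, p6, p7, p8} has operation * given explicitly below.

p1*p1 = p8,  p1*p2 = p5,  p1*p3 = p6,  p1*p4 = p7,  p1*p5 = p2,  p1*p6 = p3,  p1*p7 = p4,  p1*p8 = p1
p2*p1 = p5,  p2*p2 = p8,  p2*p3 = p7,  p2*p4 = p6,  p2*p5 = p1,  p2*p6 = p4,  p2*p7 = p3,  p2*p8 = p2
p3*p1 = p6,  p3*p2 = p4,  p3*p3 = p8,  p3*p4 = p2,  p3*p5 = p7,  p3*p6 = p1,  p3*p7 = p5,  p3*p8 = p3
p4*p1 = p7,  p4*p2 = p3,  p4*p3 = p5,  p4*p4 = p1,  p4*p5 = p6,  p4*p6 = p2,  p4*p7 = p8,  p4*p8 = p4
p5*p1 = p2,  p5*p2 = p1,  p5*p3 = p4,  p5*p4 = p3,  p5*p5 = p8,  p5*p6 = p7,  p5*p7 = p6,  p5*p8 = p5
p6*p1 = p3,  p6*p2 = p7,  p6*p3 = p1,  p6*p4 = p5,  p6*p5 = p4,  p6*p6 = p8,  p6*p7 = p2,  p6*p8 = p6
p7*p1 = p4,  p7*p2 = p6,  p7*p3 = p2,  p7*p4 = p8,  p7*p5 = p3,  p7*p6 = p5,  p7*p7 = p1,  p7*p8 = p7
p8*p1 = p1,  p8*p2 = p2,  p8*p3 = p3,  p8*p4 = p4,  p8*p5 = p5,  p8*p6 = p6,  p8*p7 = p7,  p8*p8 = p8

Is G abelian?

p7 * p6 = p5 but p6 * p7 = p2.
Since p7 and p6 do not commute, G is not abelian.

No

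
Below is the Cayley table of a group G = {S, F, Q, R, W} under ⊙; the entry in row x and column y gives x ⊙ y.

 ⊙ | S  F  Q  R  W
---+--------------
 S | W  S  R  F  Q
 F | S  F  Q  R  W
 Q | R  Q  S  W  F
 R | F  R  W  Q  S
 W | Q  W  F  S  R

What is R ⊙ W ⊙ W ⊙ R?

W

R ⊙ W = S
S ⊙ W = Q
Q ⊙ R = W
(Structurally, G here is isomorphic to the cyclic group Z_5.)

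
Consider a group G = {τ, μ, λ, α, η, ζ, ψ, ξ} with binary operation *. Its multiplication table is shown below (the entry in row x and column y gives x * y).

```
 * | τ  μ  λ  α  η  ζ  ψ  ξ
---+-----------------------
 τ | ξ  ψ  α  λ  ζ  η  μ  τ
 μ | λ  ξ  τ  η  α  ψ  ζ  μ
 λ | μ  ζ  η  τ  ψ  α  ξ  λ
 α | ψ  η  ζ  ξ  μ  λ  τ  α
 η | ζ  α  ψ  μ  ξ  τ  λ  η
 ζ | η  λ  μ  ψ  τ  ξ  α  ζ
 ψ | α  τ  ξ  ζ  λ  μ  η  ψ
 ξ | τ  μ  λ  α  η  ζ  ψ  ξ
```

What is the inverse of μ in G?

First locate the identity: row ξ matches the header, so ξ is the identity.
Scan row μ for ξ: μ * μ = ξ. Hence μ^(-1) = μ.

μ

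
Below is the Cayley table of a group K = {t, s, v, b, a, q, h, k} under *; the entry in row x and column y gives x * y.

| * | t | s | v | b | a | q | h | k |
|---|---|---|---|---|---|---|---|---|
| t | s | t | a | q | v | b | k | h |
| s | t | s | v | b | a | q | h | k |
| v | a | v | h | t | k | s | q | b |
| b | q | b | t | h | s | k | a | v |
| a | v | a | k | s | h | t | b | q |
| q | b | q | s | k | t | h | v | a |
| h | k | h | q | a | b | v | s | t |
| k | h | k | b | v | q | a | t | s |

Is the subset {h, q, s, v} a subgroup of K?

{h, q, s, v} contains the identity s.
Checking products: every product of two elements of {h, q, s, v} (read from the table) lies in {h, q, s, v}, so the set is closed.
In a finite group, a nonempty closed subset is a subgroup. So {h, q, s, v} ≤ K.

Yes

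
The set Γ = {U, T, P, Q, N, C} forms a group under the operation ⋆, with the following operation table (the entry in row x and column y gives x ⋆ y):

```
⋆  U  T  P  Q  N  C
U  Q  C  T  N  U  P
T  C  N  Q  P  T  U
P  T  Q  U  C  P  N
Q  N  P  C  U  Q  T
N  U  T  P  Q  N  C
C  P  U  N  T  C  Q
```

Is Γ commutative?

Check whether the table is symmetric across its main diagonal.
Every entry (row x, col y) equals the entry (row y, col x), so Γ is abelian.

Yes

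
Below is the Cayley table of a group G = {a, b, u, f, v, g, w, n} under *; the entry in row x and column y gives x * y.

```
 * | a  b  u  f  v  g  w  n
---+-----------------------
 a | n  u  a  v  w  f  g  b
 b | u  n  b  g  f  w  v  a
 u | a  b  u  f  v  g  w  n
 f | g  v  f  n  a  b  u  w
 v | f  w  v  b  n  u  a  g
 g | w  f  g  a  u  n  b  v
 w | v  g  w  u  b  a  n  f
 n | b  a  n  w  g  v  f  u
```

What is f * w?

u

Read row f, column w: f * w = u.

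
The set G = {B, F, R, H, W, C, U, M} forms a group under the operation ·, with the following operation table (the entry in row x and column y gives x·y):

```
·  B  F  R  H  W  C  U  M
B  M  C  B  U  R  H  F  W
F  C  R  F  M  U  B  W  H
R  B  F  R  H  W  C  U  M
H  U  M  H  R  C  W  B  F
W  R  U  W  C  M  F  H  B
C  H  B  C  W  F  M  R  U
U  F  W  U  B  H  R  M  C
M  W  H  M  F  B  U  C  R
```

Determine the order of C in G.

4

The identity element is R (its row matches the header).
C^1 = C
C^2 = C·C = M
C^3 = M·C = U
C^4 = U·C = R
The first power of C equal to the identity is C^4, so ord(C) = 4.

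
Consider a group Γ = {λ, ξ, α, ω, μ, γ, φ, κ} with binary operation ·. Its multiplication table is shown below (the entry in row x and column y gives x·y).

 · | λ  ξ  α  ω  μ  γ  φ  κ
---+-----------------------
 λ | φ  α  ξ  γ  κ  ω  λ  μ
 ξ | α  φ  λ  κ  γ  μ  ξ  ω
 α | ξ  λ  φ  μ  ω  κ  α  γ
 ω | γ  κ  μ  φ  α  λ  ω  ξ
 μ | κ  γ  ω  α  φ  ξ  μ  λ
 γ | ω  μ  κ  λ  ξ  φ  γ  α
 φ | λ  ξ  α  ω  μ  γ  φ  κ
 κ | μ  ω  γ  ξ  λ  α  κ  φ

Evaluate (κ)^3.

κ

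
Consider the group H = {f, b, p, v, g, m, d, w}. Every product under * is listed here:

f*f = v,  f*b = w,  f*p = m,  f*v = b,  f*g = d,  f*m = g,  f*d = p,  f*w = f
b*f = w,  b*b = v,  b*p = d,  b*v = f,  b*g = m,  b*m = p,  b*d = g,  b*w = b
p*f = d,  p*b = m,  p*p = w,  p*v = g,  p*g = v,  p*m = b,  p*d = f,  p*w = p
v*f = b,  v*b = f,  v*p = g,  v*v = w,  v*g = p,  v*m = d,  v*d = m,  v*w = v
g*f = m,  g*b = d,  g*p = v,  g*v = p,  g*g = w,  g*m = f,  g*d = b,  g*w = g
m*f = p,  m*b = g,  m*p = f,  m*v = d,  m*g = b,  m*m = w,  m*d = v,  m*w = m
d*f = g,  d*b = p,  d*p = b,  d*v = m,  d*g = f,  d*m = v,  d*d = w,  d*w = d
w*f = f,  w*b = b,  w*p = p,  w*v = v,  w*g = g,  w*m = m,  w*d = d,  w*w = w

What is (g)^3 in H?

g

g^1 = g
g^2 = g*g = w
g^3 = w*g = g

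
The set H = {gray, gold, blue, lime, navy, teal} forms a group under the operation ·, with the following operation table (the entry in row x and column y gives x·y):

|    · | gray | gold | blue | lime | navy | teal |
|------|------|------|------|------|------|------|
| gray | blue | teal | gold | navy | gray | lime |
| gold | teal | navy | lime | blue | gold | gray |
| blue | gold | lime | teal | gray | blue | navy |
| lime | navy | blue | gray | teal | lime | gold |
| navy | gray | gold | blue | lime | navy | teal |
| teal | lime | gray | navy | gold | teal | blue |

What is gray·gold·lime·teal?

gray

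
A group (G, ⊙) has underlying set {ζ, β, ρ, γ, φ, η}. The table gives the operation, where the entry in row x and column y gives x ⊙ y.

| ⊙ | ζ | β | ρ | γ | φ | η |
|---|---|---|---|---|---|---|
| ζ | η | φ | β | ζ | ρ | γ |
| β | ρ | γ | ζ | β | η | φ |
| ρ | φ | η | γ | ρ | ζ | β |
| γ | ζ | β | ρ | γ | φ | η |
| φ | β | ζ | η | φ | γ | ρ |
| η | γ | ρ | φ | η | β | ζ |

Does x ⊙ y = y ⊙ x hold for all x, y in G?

η ⊙ β = ρ but β ⊙ η = φ.
Since η and β do not commute, G is not abelian.

No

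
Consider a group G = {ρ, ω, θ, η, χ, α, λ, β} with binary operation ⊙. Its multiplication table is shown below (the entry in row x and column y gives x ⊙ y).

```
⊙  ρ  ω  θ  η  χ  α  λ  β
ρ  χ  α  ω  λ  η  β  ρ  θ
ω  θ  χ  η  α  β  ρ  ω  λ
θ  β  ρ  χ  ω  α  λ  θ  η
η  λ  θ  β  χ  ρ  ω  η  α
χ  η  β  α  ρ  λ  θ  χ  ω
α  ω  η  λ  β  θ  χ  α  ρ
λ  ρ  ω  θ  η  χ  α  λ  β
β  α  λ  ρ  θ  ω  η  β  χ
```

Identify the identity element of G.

The identity e satisfies e ⊙ x = x for all x, so its row in the table reproduces the column headers.
Row λ reads: ρ, ω, θ, η, χ, α, λ, β — exactly the header order. So λ is the identity.

λ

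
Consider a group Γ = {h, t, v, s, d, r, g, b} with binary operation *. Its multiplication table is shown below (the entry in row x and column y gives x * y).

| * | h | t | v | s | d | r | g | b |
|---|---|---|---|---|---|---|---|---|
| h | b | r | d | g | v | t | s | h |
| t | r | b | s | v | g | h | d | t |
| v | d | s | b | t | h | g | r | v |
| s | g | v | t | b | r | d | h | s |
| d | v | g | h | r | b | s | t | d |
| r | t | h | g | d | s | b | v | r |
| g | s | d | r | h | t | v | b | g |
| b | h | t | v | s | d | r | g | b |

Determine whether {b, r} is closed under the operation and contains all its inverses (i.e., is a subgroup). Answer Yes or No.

{b, r} contains the identity b.
Checking products: every product of two elements of {b, r} (read from the table) lies in {b, r}, so the set is closed.
In a finite group, a nonempty closed subset is a subgroup. So {b, r} ≤ Γ.

Yes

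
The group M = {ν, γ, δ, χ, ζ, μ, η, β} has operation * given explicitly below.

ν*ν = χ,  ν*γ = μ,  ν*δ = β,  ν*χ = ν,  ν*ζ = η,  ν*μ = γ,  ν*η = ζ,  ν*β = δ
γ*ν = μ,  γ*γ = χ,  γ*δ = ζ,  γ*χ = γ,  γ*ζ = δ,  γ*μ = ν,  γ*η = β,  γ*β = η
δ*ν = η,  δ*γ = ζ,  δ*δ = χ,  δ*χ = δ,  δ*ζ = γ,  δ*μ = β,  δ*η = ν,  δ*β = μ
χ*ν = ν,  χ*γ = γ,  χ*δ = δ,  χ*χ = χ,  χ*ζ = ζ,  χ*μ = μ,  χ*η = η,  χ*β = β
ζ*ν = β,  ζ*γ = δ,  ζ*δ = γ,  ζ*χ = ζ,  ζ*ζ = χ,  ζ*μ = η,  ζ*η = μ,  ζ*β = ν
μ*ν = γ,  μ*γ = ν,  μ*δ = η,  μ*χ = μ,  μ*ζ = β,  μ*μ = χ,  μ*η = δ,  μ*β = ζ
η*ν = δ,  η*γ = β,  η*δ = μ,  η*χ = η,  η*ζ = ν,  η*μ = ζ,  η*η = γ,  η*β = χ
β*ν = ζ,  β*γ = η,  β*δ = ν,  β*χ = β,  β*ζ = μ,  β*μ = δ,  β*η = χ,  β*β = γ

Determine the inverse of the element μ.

μ

First locate the identity: row χ matches the header, so χ is the identity.
Scan row μ for χ: μ * μ = χ. Hence μ^(-1) = μ.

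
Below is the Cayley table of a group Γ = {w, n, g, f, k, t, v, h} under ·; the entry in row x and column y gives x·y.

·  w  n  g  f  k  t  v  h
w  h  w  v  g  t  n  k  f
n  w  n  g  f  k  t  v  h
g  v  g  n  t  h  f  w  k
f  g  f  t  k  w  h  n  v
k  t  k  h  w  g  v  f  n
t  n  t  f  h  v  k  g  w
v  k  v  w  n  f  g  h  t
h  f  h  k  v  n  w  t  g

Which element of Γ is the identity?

The identity e satisfies e·x = x for all x, so its row in the table reproduces the column headers.
Row n reads: w, n, g, f, k, t, v, h — exactly the header order. So n is the identity.

n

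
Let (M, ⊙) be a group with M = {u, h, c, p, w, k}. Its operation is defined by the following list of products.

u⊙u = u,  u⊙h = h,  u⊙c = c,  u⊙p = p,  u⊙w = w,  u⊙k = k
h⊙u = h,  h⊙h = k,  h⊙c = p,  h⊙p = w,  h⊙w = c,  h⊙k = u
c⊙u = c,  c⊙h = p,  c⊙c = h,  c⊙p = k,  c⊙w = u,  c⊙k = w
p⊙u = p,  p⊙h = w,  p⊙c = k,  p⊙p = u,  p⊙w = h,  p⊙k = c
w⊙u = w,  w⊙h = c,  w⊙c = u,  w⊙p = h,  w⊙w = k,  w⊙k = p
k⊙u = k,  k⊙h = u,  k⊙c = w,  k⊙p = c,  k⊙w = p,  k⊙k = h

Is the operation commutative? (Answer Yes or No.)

Check whether the table is symmetric across its main diagonal.
Every entry (row x, col y) equals the entry (row y, col x), so M is abelian.

Yes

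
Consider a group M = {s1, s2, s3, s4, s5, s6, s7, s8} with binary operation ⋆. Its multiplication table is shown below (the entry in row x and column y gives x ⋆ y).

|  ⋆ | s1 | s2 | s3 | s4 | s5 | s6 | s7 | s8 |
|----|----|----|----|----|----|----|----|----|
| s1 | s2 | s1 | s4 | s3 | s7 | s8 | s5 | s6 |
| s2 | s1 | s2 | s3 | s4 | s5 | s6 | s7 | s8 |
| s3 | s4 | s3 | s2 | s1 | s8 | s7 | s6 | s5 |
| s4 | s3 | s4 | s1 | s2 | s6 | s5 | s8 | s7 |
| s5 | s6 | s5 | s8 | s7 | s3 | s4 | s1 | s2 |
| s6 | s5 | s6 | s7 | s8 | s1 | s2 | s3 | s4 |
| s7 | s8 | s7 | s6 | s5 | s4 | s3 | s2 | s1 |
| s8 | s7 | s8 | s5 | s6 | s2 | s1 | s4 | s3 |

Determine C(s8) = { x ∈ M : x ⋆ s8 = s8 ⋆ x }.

Compare row s8 with column s8 entry by entry.
s5 ⋆ s8 = s2 = s8 ⋆ s5, so s5 commutes with s8.
s4 ⋆ s8 = s7 but s8 ⋆ s4 = s6, so s4 does not.
Collecting the elements that commute with s8: C(s8) = {s2, s3, s5, s8}.

{s2, s3, s5, s8}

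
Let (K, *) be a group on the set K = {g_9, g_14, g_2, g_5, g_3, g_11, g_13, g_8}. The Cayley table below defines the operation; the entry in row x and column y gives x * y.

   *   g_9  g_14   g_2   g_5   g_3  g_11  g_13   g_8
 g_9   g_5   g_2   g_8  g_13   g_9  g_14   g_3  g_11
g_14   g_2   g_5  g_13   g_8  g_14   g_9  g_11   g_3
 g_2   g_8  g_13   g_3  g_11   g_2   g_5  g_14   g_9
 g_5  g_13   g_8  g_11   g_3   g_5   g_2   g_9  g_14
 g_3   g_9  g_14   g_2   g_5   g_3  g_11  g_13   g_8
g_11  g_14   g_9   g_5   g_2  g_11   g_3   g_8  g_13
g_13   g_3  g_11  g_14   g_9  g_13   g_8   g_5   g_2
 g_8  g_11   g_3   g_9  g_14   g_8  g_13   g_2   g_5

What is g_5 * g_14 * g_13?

g_2

g_5 * g_14 = g_8
g_8 * g_13 = g_2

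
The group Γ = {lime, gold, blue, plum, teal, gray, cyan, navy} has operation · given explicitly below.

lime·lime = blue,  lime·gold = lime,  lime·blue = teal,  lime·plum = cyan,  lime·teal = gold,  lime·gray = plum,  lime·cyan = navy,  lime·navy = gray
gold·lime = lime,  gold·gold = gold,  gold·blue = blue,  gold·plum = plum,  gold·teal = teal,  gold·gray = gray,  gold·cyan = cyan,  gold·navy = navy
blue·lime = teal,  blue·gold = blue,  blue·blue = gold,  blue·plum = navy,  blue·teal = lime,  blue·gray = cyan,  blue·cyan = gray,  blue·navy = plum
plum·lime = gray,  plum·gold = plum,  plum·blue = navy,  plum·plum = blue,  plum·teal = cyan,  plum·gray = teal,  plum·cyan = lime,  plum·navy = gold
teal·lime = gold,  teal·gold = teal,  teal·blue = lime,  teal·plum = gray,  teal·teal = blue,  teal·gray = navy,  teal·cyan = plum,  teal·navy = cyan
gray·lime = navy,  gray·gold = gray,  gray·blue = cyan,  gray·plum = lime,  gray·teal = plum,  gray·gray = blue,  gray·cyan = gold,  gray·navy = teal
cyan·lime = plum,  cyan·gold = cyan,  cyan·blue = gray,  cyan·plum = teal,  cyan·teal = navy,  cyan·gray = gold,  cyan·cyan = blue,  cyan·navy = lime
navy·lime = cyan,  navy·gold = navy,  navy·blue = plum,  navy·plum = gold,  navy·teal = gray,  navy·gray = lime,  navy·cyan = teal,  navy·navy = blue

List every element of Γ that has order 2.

{blue}

Identity is gold. Compute the order of each non-identity element by repeated multiplication:
  lime: lime → blue → teal → gold  (order 4)
  blue: blue → gold  (order 2)
  plum: plum → blue → navy → gold  (order 4)
  teal: teal → blue → lime → gold  (order 4)
  gray: gray → blue → cyan → gold  (order 4)
  cyan: cyan → blue → gray → gold  (order 4)
  navy: navy → blue → plum → gold  (order 4)
Elements of order 2: {blue}.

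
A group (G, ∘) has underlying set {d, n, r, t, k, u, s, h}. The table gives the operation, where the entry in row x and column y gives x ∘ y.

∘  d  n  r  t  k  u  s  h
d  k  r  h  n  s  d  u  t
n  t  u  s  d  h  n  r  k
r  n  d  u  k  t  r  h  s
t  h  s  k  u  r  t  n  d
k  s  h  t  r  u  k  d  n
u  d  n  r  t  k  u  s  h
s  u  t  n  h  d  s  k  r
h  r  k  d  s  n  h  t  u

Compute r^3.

r

r^1 = r
r^2 = r ∘ r = u
r^3 = u ∘ r = r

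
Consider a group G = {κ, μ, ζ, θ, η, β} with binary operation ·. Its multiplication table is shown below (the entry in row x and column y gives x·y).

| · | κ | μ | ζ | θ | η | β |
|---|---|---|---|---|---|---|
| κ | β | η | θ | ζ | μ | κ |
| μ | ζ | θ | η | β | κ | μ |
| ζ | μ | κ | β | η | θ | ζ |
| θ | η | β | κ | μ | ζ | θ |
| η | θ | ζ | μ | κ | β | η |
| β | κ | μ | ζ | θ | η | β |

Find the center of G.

{β}

An element z is central iff its row equals its column in the table.
For κ: κ·μ = η ≠ ζ = μ·κ, so κ ∉ Z.
Checking each element this way leaves Z(G) = {β}.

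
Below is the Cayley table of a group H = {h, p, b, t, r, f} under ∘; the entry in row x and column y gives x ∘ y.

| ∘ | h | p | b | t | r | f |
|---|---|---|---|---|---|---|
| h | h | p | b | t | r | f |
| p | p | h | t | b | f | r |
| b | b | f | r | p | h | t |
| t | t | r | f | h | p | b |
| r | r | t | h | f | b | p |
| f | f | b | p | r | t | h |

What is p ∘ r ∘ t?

p ∘ r = f
f ∘ t = r

r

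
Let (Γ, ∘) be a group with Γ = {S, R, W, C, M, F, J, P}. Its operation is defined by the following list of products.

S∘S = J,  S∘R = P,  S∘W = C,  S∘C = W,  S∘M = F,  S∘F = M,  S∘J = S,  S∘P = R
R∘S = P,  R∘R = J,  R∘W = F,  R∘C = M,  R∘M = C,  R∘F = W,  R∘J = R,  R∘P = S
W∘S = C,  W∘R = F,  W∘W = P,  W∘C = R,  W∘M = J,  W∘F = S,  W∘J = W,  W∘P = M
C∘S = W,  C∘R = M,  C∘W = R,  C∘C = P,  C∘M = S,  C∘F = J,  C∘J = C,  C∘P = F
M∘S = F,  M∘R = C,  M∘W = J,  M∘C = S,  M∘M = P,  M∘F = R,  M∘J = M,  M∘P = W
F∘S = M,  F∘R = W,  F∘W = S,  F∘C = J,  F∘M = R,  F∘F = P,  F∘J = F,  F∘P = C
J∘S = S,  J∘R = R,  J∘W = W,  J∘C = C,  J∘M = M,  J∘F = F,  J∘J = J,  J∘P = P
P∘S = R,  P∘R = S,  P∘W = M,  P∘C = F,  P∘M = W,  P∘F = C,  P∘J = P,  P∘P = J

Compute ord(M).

The identity element is J (its row matches the header).
M^1 = M
M^2 = M ∘ M = P
M^3 = P ∘ M = W
M^4 = W ∘ M = J
The first power of M equal to the identity is M^4, so ord(M) = 4.
(Structurally, Γ here is isomorphic to Z_2 x Z_4.)

4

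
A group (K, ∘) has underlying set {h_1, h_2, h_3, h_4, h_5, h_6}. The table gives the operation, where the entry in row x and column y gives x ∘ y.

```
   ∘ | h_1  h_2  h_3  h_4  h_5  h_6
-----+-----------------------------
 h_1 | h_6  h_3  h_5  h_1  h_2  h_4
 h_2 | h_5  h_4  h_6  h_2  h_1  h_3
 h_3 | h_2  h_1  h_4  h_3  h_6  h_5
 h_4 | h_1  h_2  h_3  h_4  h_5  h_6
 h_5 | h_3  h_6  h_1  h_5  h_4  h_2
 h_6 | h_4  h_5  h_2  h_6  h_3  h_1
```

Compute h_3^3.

h_3^1 = h_3
h_3^2 = h_3 ∘ h_3 = h_4
h_3^3 = h_4 ∘ h_3 = h_3

h_3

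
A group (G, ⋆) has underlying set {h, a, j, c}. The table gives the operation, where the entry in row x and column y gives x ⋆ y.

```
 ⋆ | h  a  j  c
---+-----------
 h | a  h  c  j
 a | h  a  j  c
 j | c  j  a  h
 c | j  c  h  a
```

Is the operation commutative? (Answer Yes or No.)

Yes

Check whether the table is symmetric across its main diagonal.
Every entry (row x, col y) equals the entry (row y, col x), so G is abelian.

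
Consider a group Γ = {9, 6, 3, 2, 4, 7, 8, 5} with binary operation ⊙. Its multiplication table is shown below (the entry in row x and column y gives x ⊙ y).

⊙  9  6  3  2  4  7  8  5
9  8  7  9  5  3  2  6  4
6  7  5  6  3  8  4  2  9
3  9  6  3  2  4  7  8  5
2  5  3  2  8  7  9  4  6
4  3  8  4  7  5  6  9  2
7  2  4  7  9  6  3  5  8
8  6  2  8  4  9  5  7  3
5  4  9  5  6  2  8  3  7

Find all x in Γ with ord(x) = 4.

{5, 8}

Identity is 3. Compute the order of each non-identity element by repeated multiplication:
  9: 9 → 8 → 6 → 7 → 2 → 5 → 4 → 3  (order 8)
  6: 6 → 5 → 9 → 7 → 4 → 8 → 2 → 3  (order 8)
  2: 2 → 8 → 4 → 7 → 9 → 5 → 6 → 3  (order 8)
  4: 4 → 5 → 2 → 7 → 6 → 8 → 9 → 3  (order 8)
  7: 7 → 3  (order 2)
  8: 8 → 7 → 5 → 3  (order 4)
  5: 5 → 7 → 8 → 3  (order 4)
Elements of order 4: {5, 8}.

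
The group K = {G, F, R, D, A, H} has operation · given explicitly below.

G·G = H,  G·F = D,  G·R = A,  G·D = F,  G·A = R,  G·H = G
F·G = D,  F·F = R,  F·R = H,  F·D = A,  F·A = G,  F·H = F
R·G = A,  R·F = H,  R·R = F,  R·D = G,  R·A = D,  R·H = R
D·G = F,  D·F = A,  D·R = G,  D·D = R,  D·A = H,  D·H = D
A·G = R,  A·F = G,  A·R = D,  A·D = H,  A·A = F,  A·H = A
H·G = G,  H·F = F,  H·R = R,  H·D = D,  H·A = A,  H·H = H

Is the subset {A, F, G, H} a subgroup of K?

No

G·F = D, which is not in {A, F, G, H}.
The subset is not closed under ·, so it is not a subgroup.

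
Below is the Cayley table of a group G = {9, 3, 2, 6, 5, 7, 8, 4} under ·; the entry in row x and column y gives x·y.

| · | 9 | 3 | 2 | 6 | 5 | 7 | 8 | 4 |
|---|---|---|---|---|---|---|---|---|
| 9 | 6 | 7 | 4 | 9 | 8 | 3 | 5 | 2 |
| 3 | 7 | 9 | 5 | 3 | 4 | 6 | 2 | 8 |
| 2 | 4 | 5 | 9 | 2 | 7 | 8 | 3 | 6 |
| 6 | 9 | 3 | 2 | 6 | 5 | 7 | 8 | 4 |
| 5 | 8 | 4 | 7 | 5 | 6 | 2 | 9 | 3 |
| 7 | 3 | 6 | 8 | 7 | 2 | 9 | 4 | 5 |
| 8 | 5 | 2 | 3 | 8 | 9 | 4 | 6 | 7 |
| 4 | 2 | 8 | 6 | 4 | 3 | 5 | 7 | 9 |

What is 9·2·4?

9

9·2 = 4
4·4 = 9
(Structurally, G here is isomorphic to Z_2 x Z_4.)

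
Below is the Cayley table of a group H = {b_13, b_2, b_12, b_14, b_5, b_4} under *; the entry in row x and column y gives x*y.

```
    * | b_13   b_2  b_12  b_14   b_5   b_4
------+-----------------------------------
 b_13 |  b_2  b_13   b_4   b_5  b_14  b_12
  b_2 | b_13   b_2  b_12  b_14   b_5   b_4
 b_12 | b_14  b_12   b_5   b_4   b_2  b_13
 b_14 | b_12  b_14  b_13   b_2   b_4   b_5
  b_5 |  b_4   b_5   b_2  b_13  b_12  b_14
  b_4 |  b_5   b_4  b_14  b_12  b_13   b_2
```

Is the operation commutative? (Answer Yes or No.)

b_12*b_4 = b_13 but b_4*b_12 = b_14.
Since b_12 and b_4 do not commute, H is not abelian.

No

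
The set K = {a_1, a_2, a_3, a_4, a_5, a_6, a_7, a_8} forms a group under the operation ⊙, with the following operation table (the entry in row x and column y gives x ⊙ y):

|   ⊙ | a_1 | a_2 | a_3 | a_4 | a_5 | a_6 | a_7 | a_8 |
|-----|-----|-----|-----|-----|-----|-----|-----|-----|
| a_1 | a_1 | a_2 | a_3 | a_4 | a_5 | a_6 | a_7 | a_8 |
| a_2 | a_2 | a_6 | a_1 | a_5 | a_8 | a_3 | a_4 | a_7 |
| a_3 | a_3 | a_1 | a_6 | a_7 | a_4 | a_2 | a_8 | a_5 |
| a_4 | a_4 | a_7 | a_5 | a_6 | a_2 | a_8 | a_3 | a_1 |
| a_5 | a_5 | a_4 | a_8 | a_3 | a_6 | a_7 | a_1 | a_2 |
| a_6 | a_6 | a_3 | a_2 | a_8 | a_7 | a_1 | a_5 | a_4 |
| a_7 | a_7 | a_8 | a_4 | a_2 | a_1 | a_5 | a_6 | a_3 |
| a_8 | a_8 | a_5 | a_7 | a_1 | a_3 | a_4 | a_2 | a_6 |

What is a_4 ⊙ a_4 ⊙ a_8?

a_4

a_4 ⊙ a_4 = a_6
a_6 ⊙ a_8 = a_4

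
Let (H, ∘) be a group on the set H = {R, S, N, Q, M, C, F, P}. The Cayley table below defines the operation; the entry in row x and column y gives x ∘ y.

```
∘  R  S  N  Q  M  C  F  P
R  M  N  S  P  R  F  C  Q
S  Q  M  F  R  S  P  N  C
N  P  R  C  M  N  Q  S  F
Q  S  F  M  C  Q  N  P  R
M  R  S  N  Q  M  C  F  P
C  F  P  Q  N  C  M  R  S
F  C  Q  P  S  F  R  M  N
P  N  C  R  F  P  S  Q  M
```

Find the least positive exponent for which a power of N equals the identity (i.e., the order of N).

4

The identity element is M (its row matches the header).
N^1 = N
N^2 = N ∘ N = C
N^3 = C ∘ N = Q
N^4 = Q ∘ N = M
The first power of N equal to the identity is N^4, so ord(N) = 4.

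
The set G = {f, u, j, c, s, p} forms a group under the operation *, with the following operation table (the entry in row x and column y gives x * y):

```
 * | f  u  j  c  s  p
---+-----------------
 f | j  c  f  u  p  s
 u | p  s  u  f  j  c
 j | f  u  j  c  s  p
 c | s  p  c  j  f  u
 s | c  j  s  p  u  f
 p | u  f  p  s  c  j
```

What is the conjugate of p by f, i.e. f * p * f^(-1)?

The identity is j. In row f, the entry j sits in column f, so f^(-1) = f.
f * p = s
s * f = c

c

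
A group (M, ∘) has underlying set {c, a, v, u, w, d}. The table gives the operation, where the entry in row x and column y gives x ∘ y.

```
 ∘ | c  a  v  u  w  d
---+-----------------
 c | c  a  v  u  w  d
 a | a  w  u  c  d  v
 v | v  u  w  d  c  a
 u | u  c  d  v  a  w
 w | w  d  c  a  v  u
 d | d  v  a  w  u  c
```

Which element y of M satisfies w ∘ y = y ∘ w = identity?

v

First locate the identity: row c matches the header, so c is the identity.
Scan row w for c: w ∘ v = c. Hence w^(-1) = v.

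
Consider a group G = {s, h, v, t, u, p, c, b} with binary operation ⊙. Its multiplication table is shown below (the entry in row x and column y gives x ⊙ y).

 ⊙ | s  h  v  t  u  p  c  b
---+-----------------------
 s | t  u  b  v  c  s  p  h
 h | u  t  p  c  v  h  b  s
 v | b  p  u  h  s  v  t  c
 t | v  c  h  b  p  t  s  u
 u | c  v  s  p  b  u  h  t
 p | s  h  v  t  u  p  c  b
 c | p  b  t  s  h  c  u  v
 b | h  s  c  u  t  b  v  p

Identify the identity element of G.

p

The identity e satisfies e ⊙ x = x for all x, so its row in the table reproduces the column headers.
Row p reads: s, h, v, t, u, p, c, b — exactly the header order. So p is the identity.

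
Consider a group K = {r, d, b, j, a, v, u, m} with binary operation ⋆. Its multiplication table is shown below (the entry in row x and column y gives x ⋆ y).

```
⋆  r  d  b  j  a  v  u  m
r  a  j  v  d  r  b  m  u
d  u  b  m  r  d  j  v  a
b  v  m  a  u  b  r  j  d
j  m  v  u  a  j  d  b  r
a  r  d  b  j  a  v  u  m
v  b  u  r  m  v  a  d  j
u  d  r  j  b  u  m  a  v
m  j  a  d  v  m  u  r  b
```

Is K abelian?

No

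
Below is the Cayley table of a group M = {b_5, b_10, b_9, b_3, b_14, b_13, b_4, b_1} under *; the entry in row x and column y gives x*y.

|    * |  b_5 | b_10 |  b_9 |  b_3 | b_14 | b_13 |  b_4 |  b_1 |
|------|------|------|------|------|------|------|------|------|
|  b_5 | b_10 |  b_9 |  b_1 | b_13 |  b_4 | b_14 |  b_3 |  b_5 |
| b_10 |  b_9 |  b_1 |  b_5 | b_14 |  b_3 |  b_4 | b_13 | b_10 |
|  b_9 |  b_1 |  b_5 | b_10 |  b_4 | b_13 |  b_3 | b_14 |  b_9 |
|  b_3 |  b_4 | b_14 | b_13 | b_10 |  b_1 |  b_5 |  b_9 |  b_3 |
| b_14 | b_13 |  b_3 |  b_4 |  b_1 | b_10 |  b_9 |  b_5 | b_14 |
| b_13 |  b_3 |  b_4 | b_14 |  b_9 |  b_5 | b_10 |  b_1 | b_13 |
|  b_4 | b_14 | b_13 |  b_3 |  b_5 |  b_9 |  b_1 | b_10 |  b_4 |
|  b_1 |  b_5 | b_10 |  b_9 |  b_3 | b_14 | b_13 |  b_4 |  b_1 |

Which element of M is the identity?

b_1

The identity e satisfies e*x = x for all x, so its row in the table reproduces the column headers.
Row b_1 reads: b_5, b_10, b_9, b_3, b_14, b_13, b_4, b_1 — exactly the header order. So b_1 is the identity.
(Structurally, M here is isomorphic to the quaternion group Q_8.)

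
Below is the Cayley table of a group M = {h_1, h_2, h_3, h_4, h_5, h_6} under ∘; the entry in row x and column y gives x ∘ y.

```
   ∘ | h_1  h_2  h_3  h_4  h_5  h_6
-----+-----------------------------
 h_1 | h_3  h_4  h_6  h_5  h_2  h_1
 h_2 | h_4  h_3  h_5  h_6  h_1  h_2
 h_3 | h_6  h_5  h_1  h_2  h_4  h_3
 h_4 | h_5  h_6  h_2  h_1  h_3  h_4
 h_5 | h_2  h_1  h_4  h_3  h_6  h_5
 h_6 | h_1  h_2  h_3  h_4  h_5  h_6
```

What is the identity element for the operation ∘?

h_6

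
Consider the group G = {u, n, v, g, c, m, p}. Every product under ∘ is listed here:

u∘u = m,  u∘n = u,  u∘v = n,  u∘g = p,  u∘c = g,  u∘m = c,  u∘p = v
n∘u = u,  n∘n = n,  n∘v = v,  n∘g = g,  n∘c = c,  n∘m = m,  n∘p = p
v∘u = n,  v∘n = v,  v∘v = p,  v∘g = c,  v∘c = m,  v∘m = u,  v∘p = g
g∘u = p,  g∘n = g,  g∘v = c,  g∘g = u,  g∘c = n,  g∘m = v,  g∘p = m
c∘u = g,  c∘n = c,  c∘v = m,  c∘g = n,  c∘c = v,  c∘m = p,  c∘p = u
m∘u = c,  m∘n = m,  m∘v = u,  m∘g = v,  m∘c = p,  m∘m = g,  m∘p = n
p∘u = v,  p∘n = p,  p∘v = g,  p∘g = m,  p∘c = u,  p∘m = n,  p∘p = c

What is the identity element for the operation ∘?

n

The identity e satisfies e ∘ x = x for all x, so its row in the table reproduces the column headers.
Row n reads: u, n, v, g, c, m, p — exactly the header order. So n is the identity.
(Structurally, G here is isomorphic to the cyclic group Z_7.)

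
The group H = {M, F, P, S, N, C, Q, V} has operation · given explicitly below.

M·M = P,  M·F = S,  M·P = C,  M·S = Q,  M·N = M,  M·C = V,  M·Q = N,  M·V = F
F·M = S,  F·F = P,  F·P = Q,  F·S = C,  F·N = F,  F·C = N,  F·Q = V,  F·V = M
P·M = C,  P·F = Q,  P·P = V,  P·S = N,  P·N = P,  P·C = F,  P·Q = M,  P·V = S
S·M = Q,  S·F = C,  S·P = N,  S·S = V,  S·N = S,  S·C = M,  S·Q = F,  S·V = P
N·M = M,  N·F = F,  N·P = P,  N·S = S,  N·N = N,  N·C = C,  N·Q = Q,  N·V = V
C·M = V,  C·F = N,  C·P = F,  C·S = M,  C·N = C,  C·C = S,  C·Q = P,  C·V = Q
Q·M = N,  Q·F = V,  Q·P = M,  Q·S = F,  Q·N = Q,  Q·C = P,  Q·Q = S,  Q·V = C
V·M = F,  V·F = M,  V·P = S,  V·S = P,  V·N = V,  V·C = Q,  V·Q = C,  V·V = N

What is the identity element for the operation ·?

The identity e satisfies e·x = x for all x, so its row in the table reproduces the column headers.
Row N reads: M, F, P, S, N, C, Q, V — exactly the header order. So N is the identity.

N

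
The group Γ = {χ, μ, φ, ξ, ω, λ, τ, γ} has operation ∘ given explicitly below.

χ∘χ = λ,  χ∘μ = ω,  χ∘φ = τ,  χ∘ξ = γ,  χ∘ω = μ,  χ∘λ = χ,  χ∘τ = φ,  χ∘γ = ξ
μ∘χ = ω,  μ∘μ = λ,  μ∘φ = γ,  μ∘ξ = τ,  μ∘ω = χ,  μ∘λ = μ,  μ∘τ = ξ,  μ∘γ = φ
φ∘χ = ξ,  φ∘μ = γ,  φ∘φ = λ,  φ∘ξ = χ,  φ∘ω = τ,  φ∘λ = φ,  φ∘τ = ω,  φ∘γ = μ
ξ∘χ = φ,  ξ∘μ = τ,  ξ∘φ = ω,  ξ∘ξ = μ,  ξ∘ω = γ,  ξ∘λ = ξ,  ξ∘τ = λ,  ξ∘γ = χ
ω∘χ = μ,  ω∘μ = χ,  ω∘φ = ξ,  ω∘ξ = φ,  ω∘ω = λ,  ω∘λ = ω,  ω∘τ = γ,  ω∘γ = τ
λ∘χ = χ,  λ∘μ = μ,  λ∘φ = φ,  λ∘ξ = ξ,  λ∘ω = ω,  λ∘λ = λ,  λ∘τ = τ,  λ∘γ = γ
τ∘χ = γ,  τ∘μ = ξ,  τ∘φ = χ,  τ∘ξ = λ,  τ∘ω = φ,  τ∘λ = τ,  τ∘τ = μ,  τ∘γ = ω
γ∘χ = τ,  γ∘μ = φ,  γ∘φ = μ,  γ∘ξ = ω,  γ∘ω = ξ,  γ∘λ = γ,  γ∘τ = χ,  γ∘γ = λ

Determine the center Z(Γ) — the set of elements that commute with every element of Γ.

{λ, μ}

An element z is central iff its row equals its column in the table.
For τ: τ ∘ χ = γ ≠ φ = χ ∘ τ, so τ ∉ Z.
Checking each element this way leaves Z(Γ) = {λ, μ}.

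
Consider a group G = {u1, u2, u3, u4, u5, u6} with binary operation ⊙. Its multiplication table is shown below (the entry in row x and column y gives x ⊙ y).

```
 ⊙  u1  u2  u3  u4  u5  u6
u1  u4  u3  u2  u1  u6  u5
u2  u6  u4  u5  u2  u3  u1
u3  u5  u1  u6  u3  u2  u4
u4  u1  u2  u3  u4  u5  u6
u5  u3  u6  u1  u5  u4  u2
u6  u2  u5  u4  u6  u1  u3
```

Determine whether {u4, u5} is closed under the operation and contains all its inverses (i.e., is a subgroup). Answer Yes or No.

Yes

{u4, u5} contains the identity u4.
Checking products: every product of two elements of {u4, u5} (read from the table) lies in {u4, u5}, so the set is closed.
In a finite group, a nonempty closed subset is a subgroup. So {u4, u5} ≤ G.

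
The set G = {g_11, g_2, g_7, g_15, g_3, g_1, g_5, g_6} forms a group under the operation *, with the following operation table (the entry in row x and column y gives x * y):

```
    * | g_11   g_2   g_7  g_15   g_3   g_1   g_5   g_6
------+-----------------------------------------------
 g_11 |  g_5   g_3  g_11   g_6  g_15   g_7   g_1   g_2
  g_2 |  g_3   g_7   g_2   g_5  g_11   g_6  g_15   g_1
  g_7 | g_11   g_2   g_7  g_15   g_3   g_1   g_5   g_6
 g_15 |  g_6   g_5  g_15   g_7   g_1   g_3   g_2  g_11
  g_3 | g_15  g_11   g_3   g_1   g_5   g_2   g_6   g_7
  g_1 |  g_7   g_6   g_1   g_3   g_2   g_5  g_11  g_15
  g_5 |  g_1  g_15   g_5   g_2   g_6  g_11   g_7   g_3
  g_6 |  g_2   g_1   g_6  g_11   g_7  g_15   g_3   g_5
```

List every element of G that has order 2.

{g_15, g_2, g_5}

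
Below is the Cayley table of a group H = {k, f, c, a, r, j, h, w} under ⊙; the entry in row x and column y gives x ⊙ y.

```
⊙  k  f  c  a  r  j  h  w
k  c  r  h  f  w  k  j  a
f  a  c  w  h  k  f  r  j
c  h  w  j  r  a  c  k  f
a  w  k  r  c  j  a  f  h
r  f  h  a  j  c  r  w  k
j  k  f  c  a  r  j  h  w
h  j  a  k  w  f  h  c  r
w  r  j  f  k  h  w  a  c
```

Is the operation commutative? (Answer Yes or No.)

k ⊙ f = r but f ⊙ k = a.
Since k and f do not commute, H is not abelian.

No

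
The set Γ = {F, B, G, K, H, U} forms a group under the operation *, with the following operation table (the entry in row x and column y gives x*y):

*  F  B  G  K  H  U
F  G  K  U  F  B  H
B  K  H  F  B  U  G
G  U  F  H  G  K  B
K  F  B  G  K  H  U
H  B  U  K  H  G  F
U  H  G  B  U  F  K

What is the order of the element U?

2

The identity element is K (its row matches the header).
U^1 = U
U^2 = U*U = K
The first power of U equal to the identity is U^2, so ord(U) = 2.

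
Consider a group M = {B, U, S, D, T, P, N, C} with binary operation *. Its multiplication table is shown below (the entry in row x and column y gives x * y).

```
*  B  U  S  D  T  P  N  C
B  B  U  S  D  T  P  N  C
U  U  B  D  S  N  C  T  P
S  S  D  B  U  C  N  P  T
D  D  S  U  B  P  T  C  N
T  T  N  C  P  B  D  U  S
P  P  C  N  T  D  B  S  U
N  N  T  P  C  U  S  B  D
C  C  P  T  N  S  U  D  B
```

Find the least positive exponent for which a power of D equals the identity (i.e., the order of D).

2

The identity element is B (its row matches the header).
D^1 = D
D^2 = D * D = B
The first power of D equal to the identity is D^2, so ord(D) = 2.
(Structurally, M here is isomorphic to the elementary abelian group (Z_2)^3.)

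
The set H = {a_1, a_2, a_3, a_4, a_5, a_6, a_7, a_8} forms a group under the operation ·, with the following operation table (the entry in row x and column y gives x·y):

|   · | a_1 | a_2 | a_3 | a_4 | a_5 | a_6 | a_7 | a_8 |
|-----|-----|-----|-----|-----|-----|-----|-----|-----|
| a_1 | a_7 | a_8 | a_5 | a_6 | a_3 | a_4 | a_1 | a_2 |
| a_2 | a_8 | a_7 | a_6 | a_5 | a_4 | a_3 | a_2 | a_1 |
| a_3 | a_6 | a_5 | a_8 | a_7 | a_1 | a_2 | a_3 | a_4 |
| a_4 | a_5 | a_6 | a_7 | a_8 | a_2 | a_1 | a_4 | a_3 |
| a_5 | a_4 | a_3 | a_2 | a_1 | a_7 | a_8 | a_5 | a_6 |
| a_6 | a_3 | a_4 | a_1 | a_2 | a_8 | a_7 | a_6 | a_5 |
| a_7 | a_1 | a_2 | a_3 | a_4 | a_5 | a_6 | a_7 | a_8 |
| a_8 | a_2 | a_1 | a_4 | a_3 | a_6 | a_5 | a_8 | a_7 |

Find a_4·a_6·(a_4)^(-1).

The identity is a_7. In row a_4, the entry a_7 sits in column a_3, so a_4^(-1) = a_3.
a_4·a_6 = a_1
a_1·a_3 = a_5

a_5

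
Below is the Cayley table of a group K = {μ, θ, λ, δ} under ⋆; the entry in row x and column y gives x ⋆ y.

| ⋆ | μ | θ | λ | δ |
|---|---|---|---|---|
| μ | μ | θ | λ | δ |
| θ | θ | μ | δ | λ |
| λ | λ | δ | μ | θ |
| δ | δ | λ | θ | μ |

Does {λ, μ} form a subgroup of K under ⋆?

Yes

{λ, μ} contains the identity μ.
Checking products: every product of two elements of {λ, μ} (read from the table) lies in {λ, μ}, so the set is closed.
In a finite group, a nonempty closed subset is a subgroup. So {λ, μ} ≤ K.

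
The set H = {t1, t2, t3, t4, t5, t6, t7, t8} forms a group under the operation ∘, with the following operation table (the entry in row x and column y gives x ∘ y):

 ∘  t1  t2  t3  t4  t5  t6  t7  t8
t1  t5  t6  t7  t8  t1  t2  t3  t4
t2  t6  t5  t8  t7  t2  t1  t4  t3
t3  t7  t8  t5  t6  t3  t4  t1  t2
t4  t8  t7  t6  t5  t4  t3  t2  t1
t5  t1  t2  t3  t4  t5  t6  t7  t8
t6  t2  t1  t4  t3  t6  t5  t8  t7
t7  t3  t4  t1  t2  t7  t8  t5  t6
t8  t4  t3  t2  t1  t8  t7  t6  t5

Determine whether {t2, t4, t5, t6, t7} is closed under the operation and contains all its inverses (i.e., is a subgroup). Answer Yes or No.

No

t2 ∘ t6 = t1, which is not in {t2, t4, t5, t6, t7}.
The subset is not closed under ∘, so it is not a subgroup.
(Structurally, H here is isomorphic to the elementary abelian group (Z_2)^3.)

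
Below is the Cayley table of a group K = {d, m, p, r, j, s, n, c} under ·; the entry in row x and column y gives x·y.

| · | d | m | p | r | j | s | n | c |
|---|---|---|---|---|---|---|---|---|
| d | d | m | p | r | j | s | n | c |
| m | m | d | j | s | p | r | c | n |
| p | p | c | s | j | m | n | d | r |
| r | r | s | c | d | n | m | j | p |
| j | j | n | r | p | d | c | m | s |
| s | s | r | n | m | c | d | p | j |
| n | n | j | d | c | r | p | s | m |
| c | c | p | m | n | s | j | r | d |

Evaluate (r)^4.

d

r^1 = r
r^2 = r·r = d
r^3 = d·r = r
r^4 = r·r = d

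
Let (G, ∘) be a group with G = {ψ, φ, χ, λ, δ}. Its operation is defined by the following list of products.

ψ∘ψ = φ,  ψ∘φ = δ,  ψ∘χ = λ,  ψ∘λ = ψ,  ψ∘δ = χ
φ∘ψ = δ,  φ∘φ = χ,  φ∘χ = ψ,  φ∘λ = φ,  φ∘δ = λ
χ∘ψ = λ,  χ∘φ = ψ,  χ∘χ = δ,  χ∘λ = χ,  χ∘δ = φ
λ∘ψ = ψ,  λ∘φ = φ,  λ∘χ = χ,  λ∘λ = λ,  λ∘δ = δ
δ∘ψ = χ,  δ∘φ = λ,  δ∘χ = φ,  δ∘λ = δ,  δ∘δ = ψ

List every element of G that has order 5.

Identity is λ. Compute the order of each non-identity element by repeated multiplication:
  ψ: ψ → φ → δ → χ → λ  (order 5)
  φ: φ → χ → ψ → δ → λ  (order 5)
  χ: χ → δ → φ → ψ → λ  (order 5)
  δ: δ → ψ → χ → φ → λ  (order 5)
Elements of order 5: {δ, φ, χ, ψ}.
(Structurally, G here is isomorphic to the cyclic group Z_5.)

{δ, φ, χ, ψ}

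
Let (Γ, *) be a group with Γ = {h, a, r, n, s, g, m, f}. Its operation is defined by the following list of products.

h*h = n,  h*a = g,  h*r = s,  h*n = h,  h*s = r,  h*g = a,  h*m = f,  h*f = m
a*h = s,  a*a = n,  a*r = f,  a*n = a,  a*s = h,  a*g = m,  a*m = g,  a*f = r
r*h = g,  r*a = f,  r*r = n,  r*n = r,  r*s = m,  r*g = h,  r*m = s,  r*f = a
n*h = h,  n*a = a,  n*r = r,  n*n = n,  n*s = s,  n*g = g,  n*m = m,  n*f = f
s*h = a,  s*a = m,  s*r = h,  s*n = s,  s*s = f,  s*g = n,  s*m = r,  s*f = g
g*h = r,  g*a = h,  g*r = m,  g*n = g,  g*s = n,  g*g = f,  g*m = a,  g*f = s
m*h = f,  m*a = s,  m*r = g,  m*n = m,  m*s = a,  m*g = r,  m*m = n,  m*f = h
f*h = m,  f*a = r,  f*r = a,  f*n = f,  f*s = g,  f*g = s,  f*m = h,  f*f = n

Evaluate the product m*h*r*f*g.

h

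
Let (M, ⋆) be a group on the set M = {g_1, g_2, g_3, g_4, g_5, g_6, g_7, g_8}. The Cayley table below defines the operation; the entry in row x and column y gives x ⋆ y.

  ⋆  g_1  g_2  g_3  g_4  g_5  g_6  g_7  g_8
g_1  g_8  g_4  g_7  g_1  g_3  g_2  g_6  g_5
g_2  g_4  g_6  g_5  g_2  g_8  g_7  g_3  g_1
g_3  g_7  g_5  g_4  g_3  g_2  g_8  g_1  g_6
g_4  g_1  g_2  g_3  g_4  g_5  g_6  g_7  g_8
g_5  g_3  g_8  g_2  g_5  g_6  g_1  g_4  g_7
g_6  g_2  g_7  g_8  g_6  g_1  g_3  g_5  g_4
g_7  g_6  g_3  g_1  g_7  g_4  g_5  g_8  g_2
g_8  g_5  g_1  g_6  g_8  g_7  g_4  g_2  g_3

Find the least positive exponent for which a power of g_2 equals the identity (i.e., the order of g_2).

8

The identity element is g_4 (its row matches the header).
g_2^1 = g_2
g_2^2 = g_2 ⋆ g_2 = g_6
g_2^3 = g_6 ⋆ g_2 = g_7
g_2^4 = g_7 ⋆ g_2 = g_3
g_2^5 = g_3 ⋆ g_2 = g_5
g_2^6 = g_5 ⋆ g_2 = g_8
g_2^7 = g_8 ⋆ g_2 = g_1
g_2^8 = g_1 ⋆ g_2 = g_4
The first power of g_2 equal to the identity is g_2^8, so ord(g_2) = 8.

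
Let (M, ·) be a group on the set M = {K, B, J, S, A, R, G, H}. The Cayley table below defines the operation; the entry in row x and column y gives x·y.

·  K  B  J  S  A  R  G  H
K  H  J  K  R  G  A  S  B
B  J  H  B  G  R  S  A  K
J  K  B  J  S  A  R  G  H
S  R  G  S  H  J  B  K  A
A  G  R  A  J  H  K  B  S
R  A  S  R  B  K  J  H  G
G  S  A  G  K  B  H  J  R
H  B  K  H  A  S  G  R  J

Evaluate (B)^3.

B^1 = B
B^2 = B·B = H
B^3 = H·B = K
(Structurally, M here is isomorphic to Z_2 x Z_4.)

K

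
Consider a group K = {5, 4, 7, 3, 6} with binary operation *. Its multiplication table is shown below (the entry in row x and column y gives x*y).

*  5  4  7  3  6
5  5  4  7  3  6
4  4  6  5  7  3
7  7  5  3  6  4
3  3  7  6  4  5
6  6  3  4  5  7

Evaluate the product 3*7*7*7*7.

3*7 = 6
6*7 = 4
4*7 = 5
5*7 = 7

7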